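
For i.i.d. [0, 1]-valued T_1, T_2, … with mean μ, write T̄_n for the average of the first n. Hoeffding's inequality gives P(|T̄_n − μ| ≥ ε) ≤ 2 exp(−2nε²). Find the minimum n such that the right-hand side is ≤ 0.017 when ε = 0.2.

60

Require 2·exp(−2nε²) ≤ 0.017, i.e. 2nε² ≥ ln(2/0.017) = 4.767689.
So n ≥ 4.767689 / (2·0.2²) = 59.596.
The smallest integer n is 60.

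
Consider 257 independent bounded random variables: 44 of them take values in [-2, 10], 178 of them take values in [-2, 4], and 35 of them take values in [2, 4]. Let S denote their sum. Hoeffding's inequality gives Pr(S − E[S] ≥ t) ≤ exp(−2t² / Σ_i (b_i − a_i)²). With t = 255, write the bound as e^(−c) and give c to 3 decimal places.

10.094

Σ(b_i − a_i)² = 44·12² + 178·6² + 35·2² = 12884.
c = 2t² / 12884 = 2·255² / 12884 = 10.0939.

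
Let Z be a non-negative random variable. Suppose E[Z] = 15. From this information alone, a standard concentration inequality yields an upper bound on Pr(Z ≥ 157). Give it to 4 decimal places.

Only the mean of a non-negative variable is known, so Markov's inequality is the applicable tail bound.
Markov's inequality: for a non-negative random variable, Pr(Z ≥ a) ≤ E[Z]/a.
Here E[Z] = 15 and a = 157, so the bound is 15/157 = 0.0955.

0.0955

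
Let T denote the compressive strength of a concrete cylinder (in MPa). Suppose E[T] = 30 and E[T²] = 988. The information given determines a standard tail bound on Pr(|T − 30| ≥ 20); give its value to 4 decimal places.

The first two moments determine the variance, so Chebyshev's inequality is the sharpest standard bound available.
Var(T) = E[T²] − (E[T])² = 988 − 900 = 88.
Chebyshev's inequality: Pr(|T − μ| ≥ t) ≤ Var(T)/t² = 88/400 = 0.2200.

0.2200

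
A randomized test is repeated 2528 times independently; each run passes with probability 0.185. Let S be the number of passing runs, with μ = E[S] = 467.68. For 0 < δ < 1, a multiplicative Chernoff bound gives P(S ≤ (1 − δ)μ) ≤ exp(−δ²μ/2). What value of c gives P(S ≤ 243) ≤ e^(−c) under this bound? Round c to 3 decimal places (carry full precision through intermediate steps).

Write 243 = (1 − δ)μ, so δ = 1 − 243/467.68 = 0.480414…
Then the exponent is δ²μ/2 = (μ − 243)²/(2μ) = 53.969704.

53.970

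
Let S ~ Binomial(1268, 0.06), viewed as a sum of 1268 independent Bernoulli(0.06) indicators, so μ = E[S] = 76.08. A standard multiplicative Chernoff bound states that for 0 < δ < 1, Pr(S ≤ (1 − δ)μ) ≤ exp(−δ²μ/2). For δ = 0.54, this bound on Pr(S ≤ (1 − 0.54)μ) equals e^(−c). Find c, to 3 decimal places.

c = δ²μ/2 = 0.54²·76.08/2 = 11.0925.

11.092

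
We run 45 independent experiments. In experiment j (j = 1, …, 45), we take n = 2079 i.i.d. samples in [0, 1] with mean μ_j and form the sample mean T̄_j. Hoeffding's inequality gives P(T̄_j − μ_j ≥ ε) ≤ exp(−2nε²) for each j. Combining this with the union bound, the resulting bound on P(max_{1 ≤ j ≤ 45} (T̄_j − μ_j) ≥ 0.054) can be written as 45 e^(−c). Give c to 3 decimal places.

12.125

Union bound over the 45 events: P(max_{1 ≤ j ≤ 45} (T̄_j − μ_j) ≥ 0.054) ≤ 45·exp(−2nε²) = 45 exp(−2·2079·0.054²).
So c = 2·2079·0.054² = 12.1247.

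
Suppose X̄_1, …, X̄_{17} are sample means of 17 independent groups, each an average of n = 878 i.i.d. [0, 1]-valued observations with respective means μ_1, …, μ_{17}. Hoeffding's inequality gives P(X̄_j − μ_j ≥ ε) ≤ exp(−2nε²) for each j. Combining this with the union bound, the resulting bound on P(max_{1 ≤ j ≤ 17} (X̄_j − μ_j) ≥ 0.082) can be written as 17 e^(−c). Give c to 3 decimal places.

11.807

Union bound over the 17 events: P(max_{1 ≤ j ≤ 17} (X̄_j − μ_j) ≥ 0.082) ≤ 17·exp(−2nε²) = 17 exp(−2·878·0.082²).
So c = 2·878·0.082² = 11.8073.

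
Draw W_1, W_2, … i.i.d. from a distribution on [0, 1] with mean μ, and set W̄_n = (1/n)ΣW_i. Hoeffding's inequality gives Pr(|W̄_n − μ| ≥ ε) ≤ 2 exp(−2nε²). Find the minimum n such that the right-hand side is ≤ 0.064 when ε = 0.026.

Require 2·exp(−2nε²) ≤ 0.064, i.e. 2nε² ≥ ln(2/0.064) = 3.442019.
So n ≥ 3.442019 / (2·0.026²) = 2545.872.
The smallest integer n is 2546.

2546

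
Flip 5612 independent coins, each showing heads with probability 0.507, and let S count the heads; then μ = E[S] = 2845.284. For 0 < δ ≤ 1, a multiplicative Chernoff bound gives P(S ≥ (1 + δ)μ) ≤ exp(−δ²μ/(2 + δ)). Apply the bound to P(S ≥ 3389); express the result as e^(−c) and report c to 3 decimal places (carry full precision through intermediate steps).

Write 3389 = (1 + δ)μ, so δ = 3389/2845.284 − 1 = 0.1910938…
Then the exponent is δ²μ/(2 + δ) = (3389 − μ)² / (μ·(2 + δ)) = 47.419574.

47.420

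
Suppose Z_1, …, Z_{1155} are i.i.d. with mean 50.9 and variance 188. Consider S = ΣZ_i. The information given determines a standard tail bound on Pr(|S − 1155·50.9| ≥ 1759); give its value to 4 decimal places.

0.0702

With mean and variance of each term known, Chebyshev's inequality bounds the deviation of the sum (or sample mean).
Var(S) = n·Var(Z_i) = 1155·188 = 217140.
Chebyshev: Pr(|S − 1155·50.9| ≥ 1759) ≤ Var(S)/1759² = 217140/3094081 = 0.0702.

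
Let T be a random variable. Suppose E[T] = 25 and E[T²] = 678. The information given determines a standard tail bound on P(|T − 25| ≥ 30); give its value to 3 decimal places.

0.059

The first two moments determine the variance, so Chebyshev's inequality is the sharpest standard bound available.
Var(T) = E[T²] − (E[T])² = 678 − 625 = 53.
Chebyshev's inequality: P(|T − μ| ≥ t) ≤ Var(T)/t² = 53/900 = 0.0589.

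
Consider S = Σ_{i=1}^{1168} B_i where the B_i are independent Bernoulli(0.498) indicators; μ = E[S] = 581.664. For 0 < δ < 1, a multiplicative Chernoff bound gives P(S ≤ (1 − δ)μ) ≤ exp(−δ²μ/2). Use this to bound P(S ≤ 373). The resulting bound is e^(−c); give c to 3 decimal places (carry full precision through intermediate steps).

Write 373 = (1 − δ)μ, so δ = 1 − 373/581.664 = 0.3587363…
Then the exponent is δ²μ/2 = (μ − 373)²/(2μ) = 37.427677.

37.428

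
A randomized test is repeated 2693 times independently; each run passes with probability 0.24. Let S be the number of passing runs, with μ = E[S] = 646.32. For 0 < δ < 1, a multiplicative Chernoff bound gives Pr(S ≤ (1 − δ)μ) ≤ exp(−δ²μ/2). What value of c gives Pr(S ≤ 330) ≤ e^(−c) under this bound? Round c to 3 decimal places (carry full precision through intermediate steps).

Write 330 = (1 − δ)μ, so δ = 1 − 330/646.32 = 0.489417…
Then the exponent is δ²μ/2 = (μ − 330)²/(2μ) = 77.406194.

77.406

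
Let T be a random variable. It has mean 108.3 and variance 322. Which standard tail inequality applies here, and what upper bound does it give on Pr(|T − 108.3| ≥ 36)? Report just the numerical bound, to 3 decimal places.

Mean and variance are known, so Chebyshev's inequality applies.
Chebyshev: Pr(|T − μ| ≥ t) ≤ Var(T)/t².
Bound = 322 / 1296 = 0.2485.

0.248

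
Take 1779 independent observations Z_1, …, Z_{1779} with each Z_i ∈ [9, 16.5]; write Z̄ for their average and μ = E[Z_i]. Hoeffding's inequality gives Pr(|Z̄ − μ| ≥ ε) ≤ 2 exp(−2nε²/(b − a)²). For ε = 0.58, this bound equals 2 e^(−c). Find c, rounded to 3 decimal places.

21.278

c = 2nε²/(b − a)² = 2·1779·0.58² / 7.5² = 21.2784.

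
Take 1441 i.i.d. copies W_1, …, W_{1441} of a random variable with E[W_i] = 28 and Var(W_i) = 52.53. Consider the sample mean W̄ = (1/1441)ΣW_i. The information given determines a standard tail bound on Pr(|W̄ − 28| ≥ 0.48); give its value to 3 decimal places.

With mean and variance of each term known, Chebyshev's inequality bounds the deviation of the sum (or sample mean).
Var(W̄) = Var(W_i)/n = 52.53/1441 = 0.036454.
Chebyshev: Pr(|W̄ − 28| ≥ 0.48) ≤ Var(W̄)/(0.48)² = 52.53/(1441·0.48²) = 0.1582.

0.158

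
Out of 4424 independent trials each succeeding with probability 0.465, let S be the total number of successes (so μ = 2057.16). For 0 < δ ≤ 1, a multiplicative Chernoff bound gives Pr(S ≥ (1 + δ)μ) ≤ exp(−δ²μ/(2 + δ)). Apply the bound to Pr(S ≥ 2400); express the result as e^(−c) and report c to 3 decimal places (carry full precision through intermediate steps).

Write 2400 = (1 + δ)μ, so δ = 2400/2057.16 − 1 = 0.1666569…
Then the exponent is δ²μ/(2 + δ) = (2400 − μ)² / (μ·(2 + δ)) = 26.370888.

26.371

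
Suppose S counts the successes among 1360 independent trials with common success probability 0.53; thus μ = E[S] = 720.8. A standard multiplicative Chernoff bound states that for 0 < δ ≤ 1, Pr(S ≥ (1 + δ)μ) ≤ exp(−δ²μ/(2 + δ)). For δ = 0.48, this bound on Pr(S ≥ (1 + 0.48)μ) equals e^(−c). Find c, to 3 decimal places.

66.965

c = δ²μ/(2 + δ) = 0.48²·720.8/(2 + 0.48) = 66.9646.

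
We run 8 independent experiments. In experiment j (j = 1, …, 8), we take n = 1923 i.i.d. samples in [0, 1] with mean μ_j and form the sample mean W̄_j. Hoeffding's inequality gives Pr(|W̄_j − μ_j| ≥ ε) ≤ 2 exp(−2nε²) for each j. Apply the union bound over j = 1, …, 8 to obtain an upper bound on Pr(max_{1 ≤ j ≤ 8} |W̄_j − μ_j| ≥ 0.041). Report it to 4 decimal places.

Per-experiment Hoeffding bound: 2·exp(−2·1923·0.041²) = 2·exp(−6.46513) = 0.0031136.
Union bound over 8 events: 8·0.0031136 = 0.02491.

0.0249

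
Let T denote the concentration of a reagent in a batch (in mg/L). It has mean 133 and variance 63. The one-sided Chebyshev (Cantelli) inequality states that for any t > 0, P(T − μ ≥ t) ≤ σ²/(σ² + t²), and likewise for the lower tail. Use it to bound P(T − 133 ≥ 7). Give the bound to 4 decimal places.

Here σ² = 63 and t = 7, so σ² + t² = 112.
Cantelli's bound: 63/112 = 0.5625.

0.5625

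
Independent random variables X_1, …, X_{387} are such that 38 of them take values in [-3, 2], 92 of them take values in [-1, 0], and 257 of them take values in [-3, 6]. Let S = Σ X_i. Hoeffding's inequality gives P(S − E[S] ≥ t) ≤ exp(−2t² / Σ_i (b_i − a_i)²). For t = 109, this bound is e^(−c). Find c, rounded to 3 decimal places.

1.087

Σ(b_i − a_i)² = 38·5² + 92·1² + 257·9² = 21859.
c = 2t² / 21859 = 2·109² / 21859 = 1.0871.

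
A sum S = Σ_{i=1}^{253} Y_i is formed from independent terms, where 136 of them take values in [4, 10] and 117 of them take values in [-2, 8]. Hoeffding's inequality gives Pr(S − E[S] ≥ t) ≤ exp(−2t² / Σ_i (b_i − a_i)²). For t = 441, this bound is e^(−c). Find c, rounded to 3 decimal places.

23.437

Σ(b_i − a_i)² = 136·6² + 117·10² = 16596.
c = 2t² / 16596 = 2·441² / 16596 = 23.4371.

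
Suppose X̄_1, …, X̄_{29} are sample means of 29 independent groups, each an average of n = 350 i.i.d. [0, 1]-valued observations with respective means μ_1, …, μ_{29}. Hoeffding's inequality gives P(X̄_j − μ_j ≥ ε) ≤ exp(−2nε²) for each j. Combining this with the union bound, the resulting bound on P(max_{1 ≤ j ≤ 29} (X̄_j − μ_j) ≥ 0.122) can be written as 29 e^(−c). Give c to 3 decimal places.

Union bound over the 29 events: P(max_{1 ≤ j ≤ 29} (X̄_j − μ_j) ≥ 0.122) ≤ 29·exp(−2nε²) = 29 exp(−2·350·0.122²).
So c = 2·350·0.122² = 10.4188.

10.419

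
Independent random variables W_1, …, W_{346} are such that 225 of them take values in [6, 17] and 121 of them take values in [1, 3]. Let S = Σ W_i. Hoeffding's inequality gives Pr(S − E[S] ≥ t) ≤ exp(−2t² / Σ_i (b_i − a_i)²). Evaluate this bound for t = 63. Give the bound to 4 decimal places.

0.7509

Σ(b_i − a_i)² = 225·11² + 121·2² = 27709.
Exponent = 2·63² / 27709 = 0.28648.
Bound = exp(−0.28648) = 0.75090.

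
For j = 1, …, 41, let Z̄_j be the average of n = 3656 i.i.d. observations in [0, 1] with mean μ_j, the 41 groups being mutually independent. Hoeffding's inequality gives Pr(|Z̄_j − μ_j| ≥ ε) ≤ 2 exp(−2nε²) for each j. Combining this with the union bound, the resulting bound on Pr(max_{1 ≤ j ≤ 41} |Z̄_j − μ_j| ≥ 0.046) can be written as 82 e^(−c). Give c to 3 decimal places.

15.472

Union bound over the 41 events: Pr(max_{1 ≤ j ≤ 41} |Z̄_j − μ_j| ≥ 0.046) ≤ 41·2·exp(−2nε²) = 82 exp(−2·3656·0.046²).
So c = 2·3656·0.046² = 15.4722.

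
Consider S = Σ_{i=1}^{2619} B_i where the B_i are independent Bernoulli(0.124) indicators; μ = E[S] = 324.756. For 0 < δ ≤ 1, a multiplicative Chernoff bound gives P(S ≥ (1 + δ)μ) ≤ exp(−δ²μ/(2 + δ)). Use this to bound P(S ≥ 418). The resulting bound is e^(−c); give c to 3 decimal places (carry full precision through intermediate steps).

11.706

Write 418 = (1 + δ)μ, so δ = 418/324.756 − 1 = 0.2871202…
Then the exponent is δ²μ/(2 + δ) = (418 − μ)² / (μ·(2 + δ)) = 11.705652.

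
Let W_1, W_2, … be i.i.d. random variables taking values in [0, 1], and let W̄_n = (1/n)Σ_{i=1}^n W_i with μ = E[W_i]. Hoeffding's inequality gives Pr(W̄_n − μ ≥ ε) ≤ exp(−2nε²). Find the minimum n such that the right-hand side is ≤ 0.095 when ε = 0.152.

51

Require exp(−2nε²) ≤ 0.095, i.e. 2nε² ≥ ln(1/0.095) = 2.353878.
So n ≥ 2.353878 / (2·0.152²) = 50.941.
The smallest integer n is 51.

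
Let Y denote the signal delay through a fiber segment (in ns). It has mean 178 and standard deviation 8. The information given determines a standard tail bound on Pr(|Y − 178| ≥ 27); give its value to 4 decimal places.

Mean and variance are known, so Chebyshev's inequality applies.
Chebyshev: Pr(|Y − μ| ≥ t) ≤ Var(Y)/t².
Var(Y) = σ² = 8² = 64.
Bound = 64 / 729 = 0.0878.

0.0878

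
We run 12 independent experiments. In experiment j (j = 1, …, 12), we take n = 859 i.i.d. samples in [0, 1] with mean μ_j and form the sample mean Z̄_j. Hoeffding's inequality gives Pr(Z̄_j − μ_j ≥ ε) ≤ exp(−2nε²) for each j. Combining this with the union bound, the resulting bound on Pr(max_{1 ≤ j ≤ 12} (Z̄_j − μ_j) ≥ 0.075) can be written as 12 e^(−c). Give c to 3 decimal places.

Union bound over the 12 events: Pr(max_{1 ≤ j ≤ 12} (Z̄_j − μ_j) ≥ 0.075) ≤ 12·exp(−2nε²) = 12 exp(−2·859·0.075²).
So c = 2·859·0.075² = 9.6638.

9.664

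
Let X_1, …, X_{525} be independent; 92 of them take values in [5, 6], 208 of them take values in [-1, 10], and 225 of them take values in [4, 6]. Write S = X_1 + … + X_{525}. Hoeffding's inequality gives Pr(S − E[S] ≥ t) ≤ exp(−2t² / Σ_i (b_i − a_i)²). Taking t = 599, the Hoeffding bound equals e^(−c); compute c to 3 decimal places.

27.431

Σ(b_i − a_i)² = 92·1² + 208·11² + 225·2² = 26160.
c = 2t² / 26160 = 2·599² / 26160 = 27.4313.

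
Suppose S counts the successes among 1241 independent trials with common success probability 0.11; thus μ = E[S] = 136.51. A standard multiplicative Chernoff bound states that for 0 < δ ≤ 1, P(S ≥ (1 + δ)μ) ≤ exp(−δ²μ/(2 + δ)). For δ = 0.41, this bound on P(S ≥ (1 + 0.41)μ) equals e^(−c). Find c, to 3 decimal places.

9.522

c = δ²μ/(2 + δ) = 0.41²·136.51/(2 + 0.41) = 9.5217.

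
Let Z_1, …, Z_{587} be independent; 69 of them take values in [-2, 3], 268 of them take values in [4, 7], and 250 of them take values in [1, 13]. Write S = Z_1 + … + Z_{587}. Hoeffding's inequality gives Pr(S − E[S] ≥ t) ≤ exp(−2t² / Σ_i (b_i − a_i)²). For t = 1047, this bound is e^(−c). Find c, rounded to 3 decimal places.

Σ(b_i − a_i)² = 69·5² + 268·3² + 250·12² = 40137.
c = 2t² / 40137 = 2·1047² / 40137 = 54.6234.

54.623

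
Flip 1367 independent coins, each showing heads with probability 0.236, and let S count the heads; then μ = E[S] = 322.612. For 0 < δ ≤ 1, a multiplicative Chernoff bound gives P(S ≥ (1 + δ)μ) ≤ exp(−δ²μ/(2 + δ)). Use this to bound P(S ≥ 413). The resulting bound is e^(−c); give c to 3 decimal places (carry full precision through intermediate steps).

Write 413 = (1 + δ)μ, so δ = 413/322.612 − 1 = 0.2801756…
Then the exponent is δ²μ/(2 + δ) = (413 − μ)² / (μ·(2 + δ)) = 11.106386.

11.106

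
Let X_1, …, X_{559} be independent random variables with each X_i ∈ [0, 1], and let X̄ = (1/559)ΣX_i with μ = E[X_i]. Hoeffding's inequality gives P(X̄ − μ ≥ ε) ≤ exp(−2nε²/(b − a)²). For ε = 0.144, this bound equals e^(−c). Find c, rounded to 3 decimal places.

23.183

c = 2nε²/(b − a)² = 2·559·0.144² / 1² = 23.1828.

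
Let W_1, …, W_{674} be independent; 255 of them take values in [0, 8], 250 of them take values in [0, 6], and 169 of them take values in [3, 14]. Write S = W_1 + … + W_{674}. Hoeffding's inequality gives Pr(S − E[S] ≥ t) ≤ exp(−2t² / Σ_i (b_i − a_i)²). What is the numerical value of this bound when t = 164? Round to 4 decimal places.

Σ(b_i − a_i)² = 255·8² + 250·6² + 169·11² = 45769.
Exponent = 2·164² / 45769 = 1.17529.
Bound = exp(−1.17529) = 0.30873.

0.3087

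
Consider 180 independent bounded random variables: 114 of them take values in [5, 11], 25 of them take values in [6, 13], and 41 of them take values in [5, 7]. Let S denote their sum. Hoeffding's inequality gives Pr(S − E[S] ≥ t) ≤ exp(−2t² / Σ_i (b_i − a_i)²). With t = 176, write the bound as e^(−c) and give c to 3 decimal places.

Σ(b_i − a_i)² = 114·6² + 25·7² + 41·2² = 5493.
c = 2t² / 5493 = 2·176² / 5493 = 11.2784.

11.278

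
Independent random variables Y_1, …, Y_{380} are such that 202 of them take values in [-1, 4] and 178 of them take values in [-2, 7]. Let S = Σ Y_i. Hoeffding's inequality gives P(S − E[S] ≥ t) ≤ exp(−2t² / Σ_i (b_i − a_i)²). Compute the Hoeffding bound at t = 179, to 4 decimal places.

Σ(b_i − a_i)² = 202·5² + 178·9² = 19468.
Exponent = 2·179² / 19468 = 3.29166.
Bound = exp(−3.29166) = 0.03719.

0.0372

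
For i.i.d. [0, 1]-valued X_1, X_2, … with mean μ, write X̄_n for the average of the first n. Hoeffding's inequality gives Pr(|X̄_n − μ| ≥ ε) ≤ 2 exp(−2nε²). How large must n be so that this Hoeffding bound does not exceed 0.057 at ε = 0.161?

Require 2·exp(−2nε²) ≤ 0.057, i.e. 2nε² ≥ ln(2/0.057) = 3.557851.
So n ≥ 3.557851 / (2·0.161²) = 68.629.
The smallest integer n is 69.

69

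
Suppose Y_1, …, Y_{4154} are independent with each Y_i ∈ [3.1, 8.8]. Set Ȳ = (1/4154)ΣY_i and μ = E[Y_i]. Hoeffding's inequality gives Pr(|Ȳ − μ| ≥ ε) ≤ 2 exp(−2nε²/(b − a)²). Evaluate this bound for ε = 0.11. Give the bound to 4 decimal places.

0.0906

Exponent: 2nε²/(b − a)² = 2·4154·0.11² / 5.7² = 3.09408.
Bound = 2·exp(−3.09408) = 0.09063.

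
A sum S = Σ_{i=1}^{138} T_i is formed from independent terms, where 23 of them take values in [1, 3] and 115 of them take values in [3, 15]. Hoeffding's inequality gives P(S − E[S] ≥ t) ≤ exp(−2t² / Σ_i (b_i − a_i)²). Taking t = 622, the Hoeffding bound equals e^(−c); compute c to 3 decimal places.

Σ(b_i − a_i)² = 23·2² + 115·12² = 16652.
c = 2t² / 16652 = 2·622² / 16652 = 46.4670.

46.467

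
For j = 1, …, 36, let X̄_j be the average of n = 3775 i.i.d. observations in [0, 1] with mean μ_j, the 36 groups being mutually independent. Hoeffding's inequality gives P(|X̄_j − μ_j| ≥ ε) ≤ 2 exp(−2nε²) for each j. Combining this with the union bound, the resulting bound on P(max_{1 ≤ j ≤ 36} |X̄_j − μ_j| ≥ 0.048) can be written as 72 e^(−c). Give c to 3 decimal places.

Union bound over the 36 events: P(max_{1 ≤ j ≤ 36} |X̄_j − μ_j| ≥ 0.048) ≤ 36·2·exp(−2nε²) = 72 exp(−2·3775·0.048²).
So c = 2·3775·0.048² = 17.3952.

17.395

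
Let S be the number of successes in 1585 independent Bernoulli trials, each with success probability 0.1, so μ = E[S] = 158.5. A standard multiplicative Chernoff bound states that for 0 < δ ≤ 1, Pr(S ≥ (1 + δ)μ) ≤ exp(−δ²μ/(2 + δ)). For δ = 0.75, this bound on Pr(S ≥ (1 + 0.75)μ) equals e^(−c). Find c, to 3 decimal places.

c = δ²μ/(2 + δ) = 0.75²·158.5/(2 + 0.75) = 32.4205.

32.420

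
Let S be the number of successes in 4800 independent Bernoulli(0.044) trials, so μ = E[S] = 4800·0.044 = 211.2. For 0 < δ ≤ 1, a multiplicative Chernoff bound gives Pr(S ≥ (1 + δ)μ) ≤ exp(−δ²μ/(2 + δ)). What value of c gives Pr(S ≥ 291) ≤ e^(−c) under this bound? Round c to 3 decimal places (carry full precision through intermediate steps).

Write 291 = (1 + δ)μ, so δ = 291/211.2 − 1 = 0.3778409…
Then the exponent is δ²μ/(2 + δ) = (291 − μ)² / (μ·(2 + δ)) = 12.680287.

12.680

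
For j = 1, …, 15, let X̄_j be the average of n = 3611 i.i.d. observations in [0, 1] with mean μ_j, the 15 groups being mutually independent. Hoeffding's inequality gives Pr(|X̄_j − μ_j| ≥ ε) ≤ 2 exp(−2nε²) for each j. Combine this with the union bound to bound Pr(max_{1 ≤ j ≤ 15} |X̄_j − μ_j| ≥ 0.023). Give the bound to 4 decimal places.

0.6575

Per-experiment Hoeffding bound: 2·exp(−2·3611·0.023²) = 2·exp(−3.82044) = 0.043836.
Union bound over 15 events: 15·0.043836 = 0.65755.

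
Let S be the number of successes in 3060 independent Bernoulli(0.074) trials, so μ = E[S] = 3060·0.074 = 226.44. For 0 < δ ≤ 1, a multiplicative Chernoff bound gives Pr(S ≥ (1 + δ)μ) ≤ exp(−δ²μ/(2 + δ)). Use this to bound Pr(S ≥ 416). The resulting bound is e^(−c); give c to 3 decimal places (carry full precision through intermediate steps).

Write 416 = (1 + δ)μ, so δ = 416/226.44 − 1 = 0.8371312…
Then the exponent is δ²μ/(2 + δ) = (416 − μ)² / (μ·(2 + δ)) = 55.932062.

55.932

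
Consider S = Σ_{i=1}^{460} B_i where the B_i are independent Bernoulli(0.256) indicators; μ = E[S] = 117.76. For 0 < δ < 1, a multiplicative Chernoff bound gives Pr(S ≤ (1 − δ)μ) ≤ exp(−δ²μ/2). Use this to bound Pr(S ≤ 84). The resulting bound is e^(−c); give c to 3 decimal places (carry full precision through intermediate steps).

Write 84 = (1 − δ)μ, so δ = 1 − 84/117.76 = 0.2866848…
Then the exponent is δ²μ/2 = (μ − 84)²/(2μ) = 4.839239.

4.839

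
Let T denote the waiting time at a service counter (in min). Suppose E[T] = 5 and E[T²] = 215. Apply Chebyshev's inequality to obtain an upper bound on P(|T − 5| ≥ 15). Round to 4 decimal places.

0.8444

Var(T) = E[T²] − (E[T])² = 215 − 25 = 190.
Chebyshev's inequality: P(|T − μ| ≥ t) ≤ Var(T)/t² = 190/225 = 0.8444.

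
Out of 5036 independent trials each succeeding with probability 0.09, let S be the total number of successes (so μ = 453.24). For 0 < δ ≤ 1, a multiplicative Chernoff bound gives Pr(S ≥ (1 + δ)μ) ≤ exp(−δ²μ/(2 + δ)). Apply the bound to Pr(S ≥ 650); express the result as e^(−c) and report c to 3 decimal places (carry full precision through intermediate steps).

35.092

Write 650 = (1 + δ)μ, so δ = 650/453.24 − 1 = 0.4341188…
Then the exponent is δ²μ/(2 + δ) = (650 − μ)² / (μ·(2 + δ)) = 35.091637.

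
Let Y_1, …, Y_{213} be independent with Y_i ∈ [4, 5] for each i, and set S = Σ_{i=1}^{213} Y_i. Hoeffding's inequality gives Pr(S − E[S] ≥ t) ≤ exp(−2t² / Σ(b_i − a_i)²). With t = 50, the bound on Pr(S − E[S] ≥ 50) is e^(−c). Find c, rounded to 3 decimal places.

23.474

Σ(b_i − a_i)² = 213·(1)² = 213.
c = 2t²/213 = 2·50²/213 = 23.4742.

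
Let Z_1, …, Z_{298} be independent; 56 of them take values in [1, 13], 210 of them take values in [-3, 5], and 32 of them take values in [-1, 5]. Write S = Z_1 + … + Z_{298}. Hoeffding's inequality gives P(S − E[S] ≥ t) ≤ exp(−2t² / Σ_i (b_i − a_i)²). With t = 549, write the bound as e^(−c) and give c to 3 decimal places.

Σ(b_i − a_i)² = 56·12² + 210·8² + 32·6² = 22656.
c = 2t² / 22656 = 2·549² / 22656 = 26.6067.

26.607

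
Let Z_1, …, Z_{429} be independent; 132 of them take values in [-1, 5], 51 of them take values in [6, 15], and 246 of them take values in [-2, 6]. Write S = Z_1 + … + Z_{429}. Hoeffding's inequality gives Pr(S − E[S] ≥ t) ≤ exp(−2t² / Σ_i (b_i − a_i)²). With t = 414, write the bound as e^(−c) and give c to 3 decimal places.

13.919

Σ(b_i − a_i)² = 132·6² + 51·9² + 246·8² = 24627.
c = 2t² / 24627 = 2·414² / 24627 = 13.9194.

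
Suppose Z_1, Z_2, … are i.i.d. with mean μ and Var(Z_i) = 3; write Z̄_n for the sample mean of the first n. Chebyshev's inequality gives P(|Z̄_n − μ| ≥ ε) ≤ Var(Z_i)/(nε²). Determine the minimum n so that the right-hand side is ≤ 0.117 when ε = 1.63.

Require 3/(n·1.63²) ≤ 0.117, i.e. n ≥ 3/(0.117·1.63²) = 9.651.
The smallest integer n is 10.

10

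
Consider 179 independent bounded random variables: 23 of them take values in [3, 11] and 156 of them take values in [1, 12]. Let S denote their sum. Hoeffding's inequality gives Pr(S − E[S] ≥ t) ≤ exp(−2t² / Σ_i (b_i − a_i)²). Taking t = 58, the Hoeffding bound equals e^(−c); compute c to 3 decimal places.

Σ(b_i − a_i)² = 23·8² + 156·11² = 20348.
c = 2t² / 20348 = 2·58² / 20348 = 0.3306.

0.331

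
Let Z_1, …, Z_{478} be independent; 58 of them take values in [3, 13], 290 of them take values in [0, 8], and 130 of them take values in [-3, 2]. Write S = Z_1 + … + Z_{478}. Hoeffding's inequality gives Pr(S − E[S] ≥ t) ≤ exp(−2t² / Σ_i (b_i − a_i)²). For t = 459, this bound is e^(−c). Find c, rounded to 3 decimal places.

15.261

Σ(b_i − a_i)² = 58·10² + 290·8² + 130·5² = 27610.
c = 2t² / 27610 = 2·459² / 27610 = 15.2612.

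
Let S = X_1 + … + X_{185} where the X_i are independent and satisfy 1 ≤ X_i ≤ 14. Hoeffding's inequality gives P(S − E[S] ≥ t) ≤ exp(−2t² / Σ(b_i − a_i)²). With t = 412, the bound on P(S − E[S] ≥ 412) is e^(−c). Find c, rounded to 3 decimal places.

Σ(b_i − a_i)² = 185·(13)² = 31265.
c = 2t²/31265 = 2·412²/31265 = 10.8584.

10.858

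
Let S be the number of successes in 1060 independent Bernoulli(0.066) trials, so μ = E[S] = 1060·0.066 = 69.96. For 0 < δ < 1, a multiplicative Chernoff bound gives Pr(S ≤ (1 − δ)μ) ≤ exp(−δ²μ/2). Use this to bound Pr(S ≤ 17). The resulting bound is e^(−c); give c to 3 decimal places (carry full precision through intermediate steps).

Write 17 = (1 − δ)μ, so δ = 1 − 17/69.96 = 0.757004…
Then the exponent is δ²μ/2 = (μ − 17)²/(2μ) = 20.045466.

20.045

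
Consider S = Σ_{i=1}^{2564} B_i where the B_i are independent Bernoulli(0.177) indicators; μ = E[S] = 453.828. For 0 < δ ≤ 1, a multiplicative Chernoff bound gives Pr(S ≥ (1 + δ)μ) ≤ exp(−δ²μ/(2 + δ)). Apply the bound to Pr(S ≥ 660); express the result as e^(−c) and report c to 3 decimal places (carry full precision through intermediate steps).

38.163

Write 660 = (1 + δ)μ, so δ = 660/453.828 − 1 = 0.4542955…
Then the exponent is δ²μ/(2 + δ) = (660 − μ)² / (μ·(2 + δ)) = 38.162888.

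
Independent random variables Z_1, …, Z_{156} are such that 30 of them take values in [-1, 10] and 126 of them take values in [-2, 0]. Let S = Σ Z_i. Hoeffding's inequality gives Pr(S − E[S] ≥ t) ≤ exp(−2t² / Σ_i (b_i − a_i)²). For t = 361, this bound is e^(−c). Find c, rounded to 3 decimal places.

63.048

Σ(b_i − a_i)² = 30·11² + 126·2² = 4134.
c = 2t² / 4134 = 2·361² / 4134 = 63.0484.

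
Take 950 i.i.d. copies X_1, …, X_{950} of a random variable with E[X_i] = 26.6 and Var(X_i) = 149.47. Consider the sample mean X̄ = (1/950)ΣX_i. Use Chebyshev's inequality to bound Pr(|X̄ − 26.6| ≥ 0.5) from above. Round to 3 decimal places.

Var(X̄) = Var(X_i)/n = 149.47/950 = 0.15734.
Chebyshev: Pr(|X̄ − 26.6| ≥ 0.5) ≤ Var(X̄)/(0.5)² = 149.47/(950·0.5²) = 0.6293.

0.629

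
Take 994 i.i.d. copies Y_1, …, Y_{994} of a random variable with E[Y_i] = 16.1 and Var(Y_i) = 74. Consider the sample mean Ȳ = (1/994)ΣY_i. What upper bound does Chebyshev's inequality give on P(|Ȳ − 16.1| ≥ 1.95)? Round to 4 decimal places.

Var(Ȳ) = Var(Y_i)/n = 74/994 = 0.074447.
Chebyshev: P(|Ȳ − 16.1| ≥ 1.95) ≤ Var(Ȳ)/(1.95)² = 74/(994·1.95²) = 0.0196.

0.0196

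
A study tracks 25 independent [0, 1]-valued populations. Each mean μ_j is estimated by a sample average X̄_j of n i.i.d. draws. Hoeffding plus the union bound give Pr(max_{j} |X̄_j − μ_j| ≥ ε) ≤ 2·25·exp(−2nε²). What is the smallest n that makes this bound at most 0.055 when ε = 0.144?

Need 2·25·exp(−2nε²) ≤ 0.055, i.e. exp(−2nε²) ≤ 0.055/50.
So 2nε² ≥ ln(50/0.055) = 6.812445.
Hence n ≥ 6.812445/(2·0.144²) = 164.266.
The smallest integer n is 165.

165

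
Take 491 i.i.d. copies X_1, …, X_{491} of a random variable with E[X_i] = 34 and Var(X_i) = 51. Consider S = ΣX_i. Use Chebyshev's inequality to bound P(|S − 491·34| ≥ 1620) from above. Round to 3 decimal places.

0.010

Var(S) = n·Var(X_i) = 491·51 = 25041.
Chebyshev: P(|S − 491·34| ≥ 1620) ≤ Var(S)/1620² = 25041/2624400 = 0.0095.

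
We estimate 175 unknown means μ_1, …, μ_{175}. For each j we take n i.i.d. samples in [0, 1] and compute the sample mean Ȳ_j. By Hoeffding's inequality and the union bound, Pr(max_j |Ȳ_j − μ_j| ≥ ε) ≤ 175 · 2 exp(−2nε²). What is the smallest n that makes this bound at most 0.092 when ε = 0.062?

Need 2·175·exp(−2nε²) ≤ 0.092, i.e. exp(−2nε²) ≤ 0.092/350.
So 2nε² ≥ ln(350/0.092) = 8.243900.
Hence n ≥ 8.243900/(2·0.062²) = 1072.307.
The smallest integer n is 1073.

1073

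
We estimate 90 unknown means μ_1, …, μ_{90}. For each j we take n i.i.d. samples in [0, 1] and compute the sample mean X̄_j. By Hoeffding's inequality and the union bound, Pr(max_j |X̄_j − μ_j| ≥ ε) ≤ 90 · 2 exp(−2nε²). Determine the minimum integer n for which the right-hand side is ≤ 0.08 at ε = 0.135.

212

Need 2·90·exp(−2nε²) ≤ 0.08, i.e. exp(−2nε²) ≤ 0.08/180.
So 2nε² ≥ ln(180/0.08) = 7.718685.
Hence n ≥ 7.718685/(2·0.135²) = 211.761.
The smallest integer n is 212.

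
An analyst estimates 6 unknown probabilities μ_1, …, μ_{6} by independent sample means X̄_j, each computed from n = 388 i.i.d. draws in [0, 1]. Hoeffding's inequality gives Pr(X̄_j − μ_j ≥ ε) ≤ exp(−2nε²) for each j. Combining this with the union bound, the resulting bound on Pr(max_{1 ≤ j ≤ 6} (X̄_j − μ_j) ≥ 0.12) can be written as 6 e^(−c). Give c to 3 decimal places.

Union bound over the 6 events: Pr(max_{1 ≤ j ≤ 6} (X̄_j − μ_j) ≥ 0.12) ≤ 6·exp(−2nε²) = 6 exp(−2·388·0.12²).
So c = 2·388·0.12² = 11.1744.

11.174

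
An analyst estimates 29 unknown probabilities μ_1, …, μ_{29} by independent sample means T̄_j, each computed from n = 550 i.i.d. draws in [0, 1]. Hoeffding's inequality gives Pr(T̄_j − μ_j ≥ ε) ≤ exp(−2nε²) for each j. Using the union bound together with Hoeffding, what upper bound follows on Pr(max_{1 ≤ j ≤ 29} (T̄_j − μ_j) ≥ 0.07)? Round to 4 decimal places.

Per-experiment Hoeffding bound: exp(−2·550·0.07²) = exp(−5.39000) = 0.004562.
Union bound over 29 events: 29·0.004562 = 0.13230.

0.1323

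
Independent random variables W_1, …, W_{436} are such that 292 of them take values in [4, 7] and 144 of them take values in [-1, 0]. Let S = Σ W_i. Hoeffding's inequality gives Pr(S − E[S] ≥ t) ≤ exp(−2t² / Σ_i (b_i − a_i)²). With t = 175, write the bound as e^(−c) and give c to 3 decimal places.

Σ(b_i − a_i)² = 292·3² + 144·1² = 2772.
c = 2t² / 2772 = 2·175² / 2772 = 22.0960.

22.096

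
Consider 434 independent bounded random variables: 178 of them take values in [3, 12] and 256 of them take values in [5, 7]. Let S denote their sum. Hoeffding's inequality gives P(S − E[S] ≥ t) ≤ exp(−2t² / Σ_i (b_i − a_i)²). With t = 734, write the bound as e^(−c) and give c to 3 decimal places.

Σ(b_i − a_i)² = 178·9² + 256·2² = 15442.
c = 2t² / 15442 = 2·734² / 15442 = 69.7780.

69.778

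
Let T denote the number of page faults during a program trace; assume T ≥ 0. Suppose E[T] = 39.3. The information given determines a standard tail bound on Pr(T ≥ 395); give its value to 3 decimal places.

0.099

Only the mean of a non-negative variable is known, so Markov's inequality is the applicable tail bound.
Markov's inequality: for a non-negative random variable, Pr(T ≥ a) ≤ E[T]/a.
Here E[T] = 39.3 and a = 395, so the bound is 39.3/395 = 0.0995.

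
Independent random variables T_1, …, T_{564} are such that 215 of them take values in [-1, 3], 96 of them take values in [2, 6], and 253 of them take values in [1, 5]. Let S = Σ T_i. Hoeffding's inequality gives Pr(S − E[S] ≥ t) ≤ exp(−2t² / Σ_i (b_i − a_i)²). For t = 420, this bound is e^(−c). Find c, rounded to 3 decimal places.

Σ(b_i − a_i)² = 215·4² + 96·4² + 253·4² = 9024.
c = 2t² / 9024 = 2·420² / 9024 = 39.0957.

39.096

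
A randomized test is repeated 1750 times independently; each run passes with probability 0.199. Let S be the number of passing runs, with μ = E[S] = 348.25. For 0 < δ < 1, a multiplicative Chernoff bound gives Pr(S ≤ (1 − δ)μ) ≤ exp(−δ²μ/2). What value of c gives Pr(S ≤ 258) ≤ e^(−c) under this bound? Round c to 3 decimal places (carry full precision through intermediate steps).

11.694

Write 258 = (1 − δ)μ, so δ = 1 − 258/348.25 = 0.2591529…
Then the exponent is δ²μ/2 = (μ − 258)²/(2μ) = 11.694275.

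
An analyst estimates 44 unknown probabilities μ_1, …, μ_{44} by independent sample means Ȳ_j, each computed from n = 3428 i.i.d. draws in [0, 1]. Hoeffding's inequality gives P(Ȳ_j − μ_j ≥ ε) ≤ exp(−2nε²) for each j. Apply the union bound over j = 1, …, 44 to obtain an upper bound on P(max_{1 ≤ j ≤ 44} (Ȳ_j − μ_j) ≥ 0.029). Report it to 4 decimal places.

0.1378

Per-experiment Hoeffding bound: exp(−2·3428·0.029²) = exp(−5.76590) = 0.0031326.
Union bound over 44 events: 44·0.0031326 = 0.13783.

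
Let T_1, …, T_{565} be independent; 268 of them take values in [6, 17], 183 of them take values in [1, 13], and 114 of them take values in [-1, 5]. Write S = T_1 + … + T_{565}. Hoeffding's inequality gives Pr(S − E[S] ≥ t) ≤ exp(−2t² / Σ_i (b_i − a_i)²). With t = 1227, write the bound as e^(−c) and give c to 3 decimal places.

47.883

Σ(b_i − a_i)² = 268·11² + 183·12² + 114·6² = 62884.
c = 2t² / 62884 = 2·1227² / 62884 = 47.8827.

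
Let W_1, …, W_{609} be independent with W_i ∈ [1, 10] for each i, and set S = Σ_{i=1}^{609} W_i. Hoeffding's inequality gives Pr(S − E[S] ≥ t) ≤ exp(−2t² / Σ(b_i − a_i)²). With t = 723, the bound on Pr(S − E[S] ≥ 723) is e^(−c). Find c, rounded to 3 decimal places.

Σ(b_i − a_i)² = 609·(9)² = 49329.
c = 2t²/49329 = 2·723²/49329 = 21.1936.

21.194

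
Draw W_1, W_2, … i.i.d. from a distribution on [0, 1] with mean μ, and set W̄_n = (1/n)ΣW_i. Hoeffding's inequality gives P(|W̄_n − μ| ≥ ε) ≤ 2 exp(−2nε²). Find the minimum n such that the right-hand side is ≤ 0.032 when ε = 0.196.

Require 2·exp(−2nε²) ≤ 0.032, i.e. 2nε² ≥ ln(2/0.032) = 4.135167.
So n ≥ 4.135167 / (2·0.196²) = 53.821.
The smallest integer n is 54.

54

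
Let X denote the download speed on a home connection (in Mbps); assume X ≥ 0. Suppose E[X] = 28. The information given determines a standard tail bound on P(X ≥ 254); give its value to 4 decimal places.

0.1102

Only the mean of a non-negative variable is known, so Markov's inequality is the applicable tail bound.
Markov's inequality: for a non-negative random variable, P(X ≥ a) ≤ E[X]/a.
Here E[X] = 28 and a = 254, so the bound is 28/254 = 0.1102.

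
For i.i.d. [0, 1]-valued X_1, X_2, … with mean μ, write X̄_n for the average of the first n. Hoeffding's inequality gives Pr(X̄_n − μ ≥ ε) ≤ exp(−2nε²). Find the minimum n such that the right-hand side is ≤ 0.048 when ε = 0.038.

Require exp(−2nε²) ≤ 0.048, i.e. 2nε² ≥ ln(1/0.048) = 3.036554.
So n ≥ 3.036554 / (2·0.038²) = 1051.438.
The smallest integer n is 1052.

1052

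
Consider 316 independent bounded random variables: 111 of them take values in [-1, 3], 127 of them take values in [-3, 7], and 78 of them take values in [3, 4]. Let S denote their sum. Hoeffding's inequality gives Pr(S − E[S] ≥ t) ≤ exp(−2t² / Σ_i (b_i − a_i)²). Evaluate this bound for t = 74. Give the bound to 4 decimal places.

0.4712

Σ(b_i − a_i)² = 111·4² + 127·10² + 78·1² = 14554.
Exponent = 2·74² / 14554 = 0.75251.
Bound = exp(−0.75251) = 0.47118.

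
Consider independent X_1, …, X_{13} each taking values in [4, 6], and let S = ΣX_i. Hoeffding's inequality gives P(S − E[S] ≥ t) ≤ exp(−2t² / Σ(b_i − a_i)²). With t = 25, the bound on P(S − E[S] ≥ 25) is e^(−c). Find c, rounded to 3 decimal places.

24.038

Σ(b_i − a_i)² = 13·(2)² = 52.
c = 2t²/52 = 2·25²/52 = 24.0385.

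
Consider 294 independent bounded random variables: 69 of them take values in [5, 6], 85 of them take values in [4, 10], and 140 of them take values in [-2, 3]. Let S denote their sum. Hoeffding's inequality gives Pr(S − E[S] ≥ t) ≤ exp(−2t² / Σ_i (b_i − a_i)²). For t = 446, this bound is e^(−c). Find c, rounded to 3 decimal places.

Σ(b_i − a_i)² = 69·1² + 85·6² + 140·5² = 6629.
c = 2t² / 6629 = 2·446² / 6629 = 60.0139.

60.014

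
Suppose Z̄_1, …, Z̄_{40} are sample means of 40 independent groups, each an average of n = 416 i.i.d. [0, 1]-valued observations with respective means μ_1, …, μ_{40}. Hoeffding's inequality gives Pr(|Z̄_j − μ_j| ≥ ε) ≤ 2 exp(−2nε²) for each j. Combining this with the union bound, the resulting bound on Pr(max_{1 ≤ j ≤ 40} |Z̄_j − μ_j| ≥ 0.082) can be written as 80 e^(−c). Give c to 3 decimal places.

5.594

Union bound over the 40 events: Pr(max_{1 ≤ j ≤ 40} |Z̄_j − μ_j| ≥ 0.082) ≤ 40·2·exp(−2nε²) = 80 exp(−2·416·0.082²).
So c = 2·416·0.082² = 5.5944.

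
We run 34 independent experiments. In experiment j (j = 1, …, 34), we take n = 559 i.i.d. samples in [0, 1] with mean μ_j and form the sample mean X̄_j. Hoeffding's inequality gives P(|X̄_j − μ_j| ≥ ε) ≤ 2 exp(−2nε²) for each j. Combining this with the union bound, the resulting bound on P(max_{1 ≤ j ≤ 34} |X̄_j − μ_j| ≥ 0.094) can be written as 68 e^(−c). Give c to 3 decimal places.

Union bound over the 34 events: P(max_{1 ≤ j ≤ 34} |X̄_j − μ_j| ≥ 0.094) ≤ 34·2·exp(−2nε²) = 68 exp(−2·559·0.094²).
So c = 2·559·0.094² = 9.8786.

9.879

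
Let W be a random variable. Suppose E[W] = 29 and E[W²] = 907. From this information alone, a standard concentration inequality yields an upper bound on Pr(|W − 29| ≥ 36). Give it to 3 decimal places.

The first two moments determine the variance, so Chebyshev's inequality is the sharpest standard bound available.
Var(W) = E[W²] − (E[W])² = 907 − 841 = 66.
Chebyshev's inequality: Pr(|W − μ| ≥ t) ≤ Var(W)/t² = 66/1296 = 0.0509.

0.051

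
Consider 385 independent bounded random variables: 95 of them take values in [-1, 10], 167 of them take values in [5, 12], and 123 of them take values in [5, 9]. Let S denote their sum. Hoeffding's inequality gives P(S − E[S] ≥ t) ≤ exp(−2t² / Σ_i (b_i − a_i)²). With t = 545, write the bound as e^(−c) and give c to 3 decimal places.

Σ(b_i − a_i)² = 95·11² + 167·7² + 123·4² = 21646.
c = 2t² / 21646 = 2·545² / 21646 = 27.4439.

27.444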